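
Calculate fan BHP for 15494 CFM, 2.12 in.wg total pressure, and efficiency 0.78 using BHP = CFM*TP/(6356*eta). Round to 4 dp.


BHP = 15494 * 2.12 / (6356 * 0.78) = 6.6255 hp

6.6255 hp


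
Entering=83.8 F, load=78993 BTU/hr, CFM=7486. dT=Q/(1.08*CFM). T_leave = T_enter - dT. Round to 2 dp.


dT = 78993/(1.08*7486) = 9.7705
T_leave = 83.8 - 9.7705 = 74.03 F

74.03 F


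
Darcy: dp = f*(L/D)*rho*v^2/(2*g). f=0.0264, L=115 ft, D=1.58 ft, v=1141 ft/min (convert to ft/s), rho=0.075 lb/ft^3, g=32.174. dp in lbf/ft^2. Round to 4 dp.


v_fps = 1141/60 = 19.0167 ft/s
dp = 0.0264*(115/1.58)*0.075*19.0167^2/(2*32.174) = 0.8099 lbf/ft^2

0.8099 lbf/ft^2


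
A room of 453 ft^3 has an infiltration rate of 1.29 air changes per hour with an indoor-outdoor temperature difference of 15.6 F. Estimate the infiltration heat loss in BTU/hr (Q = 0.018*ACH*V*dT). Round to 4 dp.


Q = 0.018 * 1.29 * 453 * 15.6 = 164.0911 BTU/hr

164.0911 BTU/hr


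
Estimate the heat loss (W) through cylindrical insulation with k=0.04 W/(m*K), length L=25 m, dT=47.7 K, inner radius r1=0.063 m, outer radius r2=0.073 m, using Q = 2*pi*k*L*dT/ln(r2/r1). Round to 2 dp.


Q = 2*pi*0.04*25*47.7/ln(0.073/0.063) = 2034.34 W

2034.34 W


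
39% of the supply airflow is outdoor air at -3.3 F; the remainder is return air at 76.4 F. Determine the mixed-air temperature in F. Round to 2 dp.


T_mix = 0.39*(-3.3) + 0.61*76.4 = 45.32 F

45.32 F


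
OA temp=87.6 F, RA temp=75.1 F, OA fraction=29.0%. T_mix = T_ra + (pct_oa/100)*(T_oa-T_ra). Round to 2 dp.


T_mix = 75.1 + (29.0/100)*(87.6-75.1) = 78.73 F

78.73 F


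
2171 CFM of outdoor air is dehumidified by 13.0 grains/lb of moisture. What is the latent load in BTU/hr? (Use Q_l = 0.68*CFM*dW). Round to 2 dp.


Q = 0.68 * 2171 * 13.0 = 19191.64 BTU/hr

19191.64 BTU/hr


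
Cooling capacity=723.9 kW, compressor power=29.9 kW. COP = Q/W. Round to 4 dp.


COP = 723.9 / 29.9 = 24.2107

24.2107


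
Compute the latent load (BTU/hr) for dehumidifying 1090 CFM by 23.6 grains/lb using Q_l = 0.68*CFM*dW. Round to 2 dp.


Q = 0.68 * 1090 * 23.6 = 17492.32 BTU/hr

17492.32 BTU/hr


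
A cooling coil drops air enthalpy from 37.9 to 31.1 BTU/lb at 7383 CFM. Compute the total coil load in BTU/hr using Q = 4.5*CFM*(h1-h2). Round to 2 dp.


Q = 4.5 * 7383 * (37.9 - 31.1) = 225919.80 BTU/hr

225919.80 BTU/hr


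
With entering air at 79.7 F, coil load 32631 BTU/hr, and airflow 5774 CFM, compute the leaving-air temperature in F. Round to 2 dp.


dT = 32631/(1.08*5774) = 5.2327
T_leave = 79.7 - 5.2327 = 74.47 F

74.47 F


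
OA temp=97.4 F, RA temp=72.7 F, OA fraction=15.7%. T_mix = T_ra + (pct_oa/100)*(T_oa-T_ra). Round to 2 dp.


T_mix = 72.7 + (15.7/100)*(97.4-72.7) = 76.58 F

76.58 F


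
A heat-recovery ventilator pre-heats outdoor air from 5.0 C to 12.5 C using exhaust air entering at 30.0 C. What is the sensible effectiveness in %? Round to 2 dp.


eff = (12.5-5.0)/(30.0-5.0)*100 = 30.00 %

30.00 %


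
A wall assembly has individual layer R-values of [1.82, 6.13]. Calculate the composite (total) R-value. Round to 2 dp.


R_total = 1.82 + 6.13 = 7.95

7.95


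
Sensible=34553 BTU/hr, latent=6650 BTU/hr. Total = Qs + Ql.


Qt = 34553 + 6650 = 41203 BTU/hr

41203 BTU/hr


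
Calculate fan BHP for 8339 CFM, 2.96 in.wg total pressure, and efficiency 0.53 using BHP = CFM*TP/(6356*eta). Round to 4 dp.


BHP = 8339 * 2.96 / (6356 * 0.53) = 7.3273 hp

7.3273 hp


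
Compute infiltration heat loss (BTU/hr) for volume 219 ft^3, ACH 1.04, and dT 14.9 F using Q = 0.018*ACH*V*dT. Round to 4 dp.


Q = 0.018 * 1.04 * 219 * 14.9 = 61.0852 BTU/hr

61.0852 BTU/hr


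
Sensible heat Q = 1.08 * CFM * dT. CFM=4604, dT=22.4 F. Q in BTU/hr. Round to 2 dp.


Q = 1.08 * 4604 * 22.4 = 111379.97 BTU/hr

111379.97 BTU/hr


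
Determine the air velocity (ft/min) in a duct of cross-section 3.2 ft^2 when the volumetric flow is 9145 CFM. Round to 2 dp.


V = 9145 / 3.2 = 2857.81 ft/min

2857.81 ft/min


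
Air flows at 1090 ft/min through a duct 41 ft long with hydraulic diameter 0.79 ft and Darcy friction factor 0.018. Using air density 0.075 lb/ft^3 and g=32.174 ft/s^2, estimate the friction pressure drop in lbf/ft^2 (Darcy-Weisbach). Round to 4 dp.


v_fps = 1090/60 = 18.1667 ft/s
dp = 0.018*(41/0.79)*0.075*18.1667^2/(2*32.174) = 0.3593 lbf/ft^2

0.3593 lbf/ft^2


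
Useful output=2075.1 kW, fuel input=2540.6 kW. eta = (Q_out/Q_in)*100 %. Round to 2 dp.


eta = (2075.1/2540.6)*100 = 81.68 %

81.68 %


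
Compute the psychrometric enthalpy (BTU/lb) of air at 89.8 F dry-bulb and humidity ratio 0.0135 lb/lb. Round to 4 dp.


h = 0.24*89.8 + 0.0135*(1061+0.444*89.8) = 36.4138 BTU/lb

36.4138 BTU/lb


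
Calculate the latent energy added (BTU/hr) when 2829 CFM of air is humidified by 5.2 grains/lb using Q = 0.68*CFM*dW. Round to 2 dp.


Q = 0.68 * 2829 * 5.2 = 10003.34 BTU/hr

10003.34 BTU/hr


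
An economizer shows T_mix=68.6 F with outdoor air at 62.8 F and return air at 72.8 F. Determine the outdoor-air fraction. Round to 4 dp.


frac = (68.6 - 72.8) / (62.8 - 72.8) = 0.4200

0.4200


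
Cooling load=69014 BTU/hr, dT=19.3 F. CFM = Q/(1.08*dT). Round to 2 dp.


CFM = 69014 / (1.08 * 19.3) = 3310.98

3310.98 CFM


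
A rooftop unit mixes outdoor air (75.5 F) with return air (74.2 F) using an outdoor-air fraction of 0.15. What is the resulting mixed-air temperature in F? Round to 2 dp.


T_mix = 0.15*75.5 + 0.85*74.2 = 74.40 F

74.40 F


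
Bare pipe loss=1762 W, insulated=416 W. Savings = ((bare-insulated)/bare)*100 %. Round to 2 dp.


Savings = ((1762-416)/1762)*100 = 76.39 %

76.39 %


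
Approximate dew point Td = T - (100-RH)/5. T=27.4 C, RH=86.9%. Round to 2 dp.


Td = 27.4 - (100-86.9)/5 = 24.78 C

24.78 C


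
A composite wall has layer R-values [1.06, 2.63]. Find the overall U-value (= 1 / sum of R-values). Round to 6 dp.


R_total = 1.06 + 2.63 = 3.69
U = 1/3.69 = 0.271003

0.271003


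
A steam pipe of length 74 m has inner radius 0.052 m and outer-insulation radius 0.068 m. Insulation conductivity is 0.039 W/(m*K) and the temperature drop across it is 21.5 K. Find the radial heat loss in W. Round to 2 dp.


Q = 2*pi*0.039*74*21.5/ln(0.068/0.052) = 1453.29 W

1453.29 W


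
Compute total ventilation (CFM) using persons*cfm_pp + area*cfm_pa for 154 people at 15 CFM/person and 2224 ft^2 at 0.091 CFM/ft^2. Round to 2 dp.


Total = 154*15 + 2224*0.091 = 2512.38 CFM

2512.38 CFM


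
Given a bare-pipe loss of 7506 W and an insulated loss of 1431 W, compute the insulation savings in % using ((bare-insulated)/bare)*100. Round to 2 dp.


Savings = ((7506-1431)/7506)*100 = 80.94 %

80.94 %


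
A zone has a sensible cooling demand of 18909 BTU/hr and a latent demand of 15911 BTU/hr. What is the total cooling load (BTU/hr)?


Qt = 18909 + 15911 = 34820 BTU/hr

34820 BTU/hr


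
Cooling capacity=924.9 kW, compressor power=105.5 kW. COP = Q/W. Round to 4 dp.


COP = 924.9 / 105.5 = 8.7668

8.7668


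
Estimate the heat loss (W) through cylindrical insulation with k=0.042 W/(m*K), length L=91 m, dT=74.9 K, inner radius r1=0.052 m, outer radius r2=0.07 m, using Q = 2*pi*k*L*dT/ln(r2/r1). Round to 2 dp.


Q = 2*pi*0.042*91*74.9/ln(0.07/0.052) = 6051.02 W

6051.02 W


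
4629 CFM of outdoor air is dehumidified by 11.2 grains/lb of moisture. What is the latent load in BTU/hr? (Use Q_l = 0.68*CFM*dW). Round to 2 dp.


Q = 0.68 * 4629 * 11.2 = 35254.46 BTU/hr

35254.46 BTU/hr


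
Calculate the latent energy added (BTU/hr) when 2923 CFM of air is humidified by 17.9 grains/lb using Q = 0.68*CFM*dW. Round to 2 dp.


Q = 0.68 * 2923 * 17.9 = 35578.76 BTU/hr

35578.76 BTU/hr


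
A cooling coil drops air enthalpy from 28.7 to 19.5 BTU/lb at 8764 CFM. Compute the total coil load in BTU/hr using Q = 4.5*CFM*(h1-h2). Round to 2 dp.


Q = 4.5 * 8764 * (28.7 - 19.5) = 362829.60 BTU/hr

362829.60 BTU/hr


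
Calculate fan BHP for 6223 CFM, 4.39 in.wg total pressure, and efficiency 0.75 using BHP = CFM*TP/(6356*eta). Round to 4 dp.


BHP = 6223 * 4.39 / (6356 * 0.75) = 5.7309 hp

5.7309 hp


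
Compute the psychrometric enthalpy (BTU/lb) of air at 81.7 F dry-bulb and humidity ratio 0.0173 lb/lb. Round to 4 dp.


h = 0.24*81.7 + 0.0173*(1061+0.444*81.7) = 38.5909 BTU/lb

38.5909 BTU/lb


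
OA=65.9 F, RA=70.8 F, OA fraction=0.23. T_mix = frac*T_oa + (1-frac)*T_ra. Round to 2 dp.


T_mix = 0.23*65.9 + 0.77*70.8 = 69.67 F

69.67 F


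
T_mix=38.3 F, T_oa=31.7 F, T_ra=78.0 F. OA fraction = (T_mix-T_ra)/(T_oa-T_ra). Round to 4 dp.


frac = (38.3 - 78.0) / (31.7 - 78.0) = 0.8575

0.8575


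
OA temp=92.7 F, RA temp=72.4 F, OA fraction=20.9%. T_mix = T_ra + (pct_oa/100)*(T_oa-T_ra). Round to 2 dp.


T_mix = 72.4 + (20.9/100)*(92.7-72.4) = 76.64 F

76.64 F


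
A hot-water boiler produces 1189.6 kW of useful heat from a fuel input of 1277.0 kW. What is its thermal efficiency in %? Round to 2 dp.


eta = (1189.6/1277.0)*100 = 93.16 %

93.16 %


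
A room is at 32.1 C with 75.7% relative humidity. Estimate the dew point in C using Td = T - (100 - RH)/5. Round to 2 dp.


Td = 32.1 - (100-75.7)/5 = 27.24 C

27.24 C


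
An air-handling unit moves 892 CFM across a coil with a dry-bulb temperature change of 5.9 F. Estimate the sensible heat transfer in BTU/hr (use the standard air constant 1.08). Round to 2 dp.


Q = 1.08 * 892 * 5.9 = 5683.82 BTU/hr

5683.82 BTU/hr


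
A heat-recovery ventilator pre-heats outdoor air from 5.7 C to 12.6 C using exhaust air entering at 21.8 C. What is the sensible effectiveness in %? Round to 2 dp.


eff = (12.6-5.7)/(21.8-5.7)*100 = 42.86 %

42.86 %


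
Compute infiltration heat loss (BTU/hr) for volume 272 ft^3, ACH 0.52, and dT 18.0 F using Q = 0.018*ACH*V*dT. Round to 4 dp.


Q = 0.018 * 0.52 * 272 * 18.0 = 45.8266 BTU/hr

45.8266 BTU/hr


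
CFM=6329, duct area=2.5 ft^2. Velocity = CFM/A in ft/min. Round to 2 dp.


V = 6329 / 2.5 = 2531.60 ft/min

2531.60 ft/min


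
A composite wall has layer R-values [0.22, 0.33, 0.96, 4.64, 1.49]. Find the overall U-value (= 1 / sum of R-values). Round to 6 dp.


R_total = 0.22 + 0.33 + 0.96 + 4.64 + 1.49 = 7.64
U = 1/7.64 = 0.130890

0.130890


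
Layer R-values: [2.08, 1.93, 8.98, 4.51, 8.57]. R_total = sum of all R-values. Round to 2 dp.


R_total = 2.08 + 1.93 + 8.98 + 4.51 + 8.57 = 26.07

26.07


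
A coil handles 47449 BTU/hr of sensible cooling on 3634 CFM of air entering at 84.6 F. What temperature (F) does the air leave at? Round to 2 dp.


dT = 47449/(1.08*3634) = 12.0898
T_leave = 84.6 - 12.0898 = 72.51 F

72.51 F


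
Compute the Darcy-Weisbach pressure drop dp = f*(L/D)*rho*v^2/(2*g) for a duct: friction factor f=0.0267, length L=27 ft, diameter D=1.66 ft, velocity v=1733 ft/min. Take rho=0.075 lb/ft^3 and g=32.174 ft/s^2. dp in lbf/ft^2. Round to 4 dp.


v_fps = 1733/60 = 28.8833 ft/s
dp = 0.0267*(27/1.66)*0.075*28.8833^2/(2*32.174) = 0.4223 lbf/ft^2

0.4223 lbf/ft^2


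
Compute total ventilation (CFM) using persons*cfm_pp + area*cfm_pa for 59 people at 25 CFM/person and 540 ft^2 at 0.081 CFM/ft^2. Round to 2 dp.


Total = 59*25 + 540*0.081 = 1518.74 CFM

1518.74 CFM


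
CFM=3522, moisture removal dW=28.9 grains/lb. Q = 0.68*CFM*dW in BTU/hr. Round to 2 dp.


Q = 0.68 * 3522 * 28.9 = 69214.34 BTU/hr

69214.34 BTU/hr


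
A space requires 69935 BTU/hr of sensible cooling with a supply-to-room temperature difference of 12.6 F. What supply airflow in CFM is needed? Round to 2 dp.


CFM = 69935 / (1.08 * 12.6) = 5139.26

5139.26 CFM


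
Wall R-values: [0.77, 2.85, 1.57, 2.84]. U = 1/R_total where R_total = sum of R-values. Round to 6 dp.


R_total = 0.77 + 2.85 + 1.57 + 2.84 = 8.03
U = 1/8.03 = 0.124533

0.124533


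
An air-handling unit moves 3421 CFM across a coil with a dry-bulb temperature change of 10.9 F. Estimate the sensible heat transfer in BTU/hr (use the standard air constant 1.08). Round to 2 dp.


Q = 1.08 * 3421 * 10.9 = 40272.01 BTU/hr

40272.01 BTU/hr


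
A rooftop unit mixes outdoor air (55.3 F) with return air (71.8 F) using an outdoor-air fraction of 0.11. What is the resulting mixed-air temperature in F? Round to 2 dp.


T_mix = 0.11*55.3 + 0.89*71.8 = 69.99 F

69.99 F


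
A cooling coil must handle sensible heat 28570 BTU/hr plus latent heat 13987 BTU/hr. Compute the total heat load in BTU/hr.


Qt = 28570 + 13987 = 42557 BTU/hr

42557 BTU/hr


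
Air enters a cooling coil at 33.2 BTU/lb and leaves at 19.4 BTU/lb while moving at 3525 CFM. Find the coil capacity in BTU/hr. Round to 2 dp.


Q = 4.5 * 3525 * (33.2 - 19.4) = 218902.50 BTU/hr

218902.50 BTU/hr


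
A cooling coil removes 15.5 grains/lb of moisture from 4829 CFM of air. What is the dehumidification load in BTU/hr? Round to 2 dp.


Q = 0.68 * 4829 * 15.5 = 50897.66 BTU/hr

50897.66 BTU/hr


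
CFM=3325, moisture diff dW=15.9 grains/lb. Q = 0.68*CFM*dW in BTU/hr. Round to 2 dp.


Q = 0.68 * 3325 * 15.9 = 35949.90 BTU/hr

35949.90 BTU/hr


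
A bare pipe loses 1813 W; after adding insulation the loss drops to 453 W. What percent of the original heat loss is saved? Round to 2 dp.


Savings = ((1813-453)/1813)*100 = 75.01 %

75.01 %


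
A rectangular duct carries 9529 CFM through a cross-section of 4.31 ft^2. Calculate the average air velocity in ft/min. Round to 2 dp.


V = 9529 / 4.31 = 2210.90 ft/min

2210.90 ft/min


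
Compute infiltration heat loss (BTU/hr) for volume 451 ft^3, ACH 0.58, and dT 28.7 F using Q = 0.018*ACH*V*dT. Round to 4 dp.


Q = 0.018 * 0.58 * 451 * 28.7 = 135.1322 BTU/hr

135.1322 BTU/hr


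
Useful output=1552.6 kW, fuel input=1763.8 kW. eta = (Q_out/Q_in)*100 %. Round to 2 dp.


eta = (1552.6/1763.8)*100 = 88.03 %

88.03 %


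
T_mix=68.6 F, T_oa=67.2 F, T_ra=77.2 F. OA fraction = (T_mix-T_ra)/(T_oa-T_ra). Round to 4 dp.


frac = (68.6 - 77.2) / (67.2 - 77.2) = 0.8600

0.8600


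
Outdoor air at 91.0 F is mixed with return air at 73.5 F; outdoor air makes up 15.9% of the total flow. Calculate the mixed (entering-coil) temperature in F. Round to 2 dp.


T_mix = 73.5 + (15.9/100)*(91.0-73.5) = 76.28 F

76.28 F


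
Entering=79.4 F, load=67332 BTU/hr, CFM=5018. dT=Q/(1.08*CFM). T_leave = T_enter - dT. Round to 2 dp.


dT = 67332/(1.08*5018) = 12.4242
T_leave = 79.4 - 12.4242 = 66.98 F

66.98 F


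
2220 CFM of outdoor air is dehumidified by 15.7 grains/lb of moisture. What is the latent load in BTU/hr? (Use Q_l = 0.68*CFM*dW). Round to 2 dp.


Q = 0.68 * 2220 * 15.7 = 23700.72 BTU/hr

23700.72 BTU/hr


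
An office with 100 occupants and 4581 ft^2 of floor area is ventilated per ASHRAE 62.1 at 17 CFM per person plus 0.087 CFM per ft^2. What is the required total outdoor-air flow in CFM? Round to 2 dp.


Total = 100*17 + 4581*0.087 = 2098.55 CFM

2098.55 CFM


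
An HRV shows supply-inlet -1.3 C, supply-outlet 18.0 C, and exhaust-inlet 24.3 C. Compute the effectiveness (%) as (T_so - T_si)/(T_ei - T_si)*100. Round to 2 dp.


eff = (18.0-(-1.3))/(24.3-(-1.3))*100 = 75.39 %

75.39 %


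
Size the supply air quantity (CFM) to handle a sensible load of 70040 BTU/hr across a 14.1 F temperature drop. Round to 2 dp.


CFM = 70040 / (1.08 * 14.1) = 4599.42

4599.42 CFM


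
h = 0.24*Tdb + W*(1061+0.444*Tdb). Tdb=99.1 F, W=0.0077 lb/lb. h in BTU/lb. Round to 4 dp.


h = 0.24*99.1 + 0.0077*(1061+0.444*99.1) = 32.2925 BTU/lb

32.2925 BTU/lb


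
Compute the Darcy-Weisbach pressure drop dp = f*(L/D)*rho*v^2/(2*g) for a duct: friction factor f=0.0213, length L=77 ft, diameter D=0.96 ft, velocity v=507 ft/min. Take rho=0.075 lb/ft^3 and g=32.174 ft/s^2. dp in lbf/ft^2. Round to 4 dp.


v_fps = 507/60 = 8.45 ft/s
dp = 0.0213*(77/0.96)*0.075*8.45^2/(2*32.174) = 0.1422 lbf/ft^2

0.1422 lbf/ft^2


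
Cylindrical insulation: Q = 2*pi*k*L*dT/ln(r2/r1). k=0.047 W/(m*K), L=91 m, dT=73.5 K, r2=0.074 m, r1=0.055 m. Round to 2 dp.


Q = 2*pi*0.047*91*73.5/ln(0.074/0.055) = 6656.44 W

6656.44 W


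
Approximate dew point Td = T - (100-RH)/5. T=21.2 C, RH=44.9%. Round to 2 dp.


Td = 21.2 - (100-44.9)/5 = 10.18 C

10.18 C


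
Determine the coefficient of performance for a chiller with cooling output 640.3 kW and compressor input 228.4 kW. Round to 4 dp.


COP = 640.3 / 228.4 = 2.8034

2.8034


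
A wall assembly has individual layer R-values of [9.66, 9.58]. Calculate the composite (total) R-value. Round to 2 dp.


R_total = 9.66 + 9.58 = 19.24

19.24


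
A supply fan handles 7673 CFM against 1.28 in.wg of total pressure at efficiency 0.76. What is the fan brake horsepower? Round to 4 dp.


BHP = 7673 * 1.28 / (6356 * 0.76) = 2.0332 hp

2.0332 hp


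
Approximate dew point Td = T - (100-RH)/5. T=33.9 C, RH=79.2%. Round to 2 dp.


Td = 33.9 - (100-79.2)/5 = 29.74 C

29.74 C


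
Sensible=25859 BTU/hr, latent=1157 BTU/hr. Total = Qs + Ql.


Qt = 25859 + 1157 = 27016 BTU/hr

27016 BTU/hr


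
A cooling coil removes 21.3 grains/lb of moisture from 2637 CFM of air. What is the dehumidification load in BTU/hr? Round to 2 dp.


Q = 0.68 * 2637 * 21.3 = 38194.31 BTU/hr

38194.31 BTU/hr


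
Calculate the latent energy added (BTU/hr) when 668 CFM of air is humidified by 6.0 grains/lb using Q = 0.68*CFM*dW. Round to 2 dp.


Q = 0.68 * 668 * 6.0 = 2725.44 BTU/hr

2725.44 BTU/hr


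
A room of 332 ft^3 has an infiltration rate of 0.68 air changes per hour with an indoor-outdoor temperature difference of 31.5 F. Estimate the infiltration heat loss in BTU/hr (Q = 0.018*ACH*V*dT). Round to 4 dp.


Q = 0.018 * 0.68 * 332 * 31.5 = 128.0059 BTU/hr

128.0059 BTU/hr


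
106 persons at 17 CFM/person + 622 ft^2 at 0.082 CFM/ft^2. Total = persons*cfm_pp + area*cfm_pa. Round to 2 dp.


Total = 106*17 + 622*0.082 = 1853.00 CFM

1853.00 CFM


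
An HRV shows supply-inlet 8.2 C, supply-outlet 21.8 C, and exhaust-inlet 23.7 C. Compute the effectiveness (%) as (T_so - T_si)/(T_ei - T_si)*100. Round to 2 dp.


eff = (21.8-8.2)/(23.7-8.2)*100 = 87.74 %

87.74 %


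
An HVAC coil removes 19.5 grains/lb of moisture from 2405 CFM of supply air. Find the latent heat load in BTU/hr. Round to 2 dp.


Q = 0.68 * 2405 * 19.5 = 31890.30 BTU/hr

31890.30 BTU/hr


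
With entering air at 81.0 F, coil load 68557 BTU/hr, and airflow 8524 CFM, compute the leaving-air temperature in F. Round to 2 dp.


dT = 68557/(1.08*8524) = 7.4471
T_leave = 81.0 - 7.4471 = 73.55 F

73.55 F


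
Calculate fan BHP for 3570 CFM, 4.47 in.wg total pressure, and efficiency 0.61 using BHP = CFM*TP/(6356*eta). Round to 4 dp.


BHP = 3570 * 4.47 / (6356 * 0.61) = 4.1159 hp

4.1159 hp


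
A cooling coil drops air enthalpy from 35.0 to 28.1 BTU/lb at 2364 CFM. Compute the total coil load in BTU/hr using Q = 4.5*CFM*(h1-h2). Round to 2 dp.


Q = 4.5 * 2364 * (35.0 - 28.1) = 73402.20 BTU/hr

73402.20 BTU/hr


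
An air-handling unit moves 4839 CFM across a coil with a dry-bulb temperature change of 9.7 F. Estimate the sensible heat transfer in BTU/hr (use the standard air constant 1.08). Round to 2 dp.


Q = 1.08 * 4839 * 9.7 = 50693.36 BTU/hr

50693.36 BTU/hr


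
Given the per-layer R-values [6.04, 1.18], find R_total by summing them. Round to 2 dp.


R_total = 6.04 + 1.18 = 7.22

7.22


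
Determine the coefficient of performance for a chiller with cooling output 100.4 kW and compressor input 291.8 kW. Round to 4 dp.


COP = 100.4 / 291.8 = 0.3441

0.3441


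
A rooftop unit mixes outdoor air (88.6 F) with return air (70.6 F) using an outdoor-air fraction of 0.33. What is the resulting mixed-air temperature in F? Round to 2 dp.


T_mix = 0.33*88.6 + 0.67*70.6 = 76.54 F

76.54 F


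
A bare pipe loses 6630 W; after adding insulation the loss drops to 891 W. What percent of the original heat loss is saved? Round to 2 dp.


Savings = ((6630-891)/6630)*100 = 86.56 %

86.56 %


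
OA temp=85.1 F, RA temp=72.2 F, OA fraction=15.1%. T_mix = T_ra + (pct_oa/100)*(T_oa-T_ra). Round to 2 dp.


T_mix = 72.2 + (15.1/100)*(85.1-72.2) = 74.15 F

74.15 F


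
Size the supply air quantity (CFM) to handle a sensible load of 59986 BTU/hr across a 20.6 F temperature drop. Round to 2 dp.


CFM = 59986 / (1.08 * 20.6) = 2696.24

2696.24 CFM


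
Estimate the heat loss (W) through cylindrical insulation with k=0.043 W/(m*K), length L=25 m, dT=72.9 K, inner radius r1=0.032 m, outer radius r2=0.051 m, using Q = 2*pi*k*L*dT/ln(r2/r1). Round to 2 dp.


Q = 2*pi*0.043*25*72.9/ln(0.051/0.032) = 1056.44 W

1056.44 W


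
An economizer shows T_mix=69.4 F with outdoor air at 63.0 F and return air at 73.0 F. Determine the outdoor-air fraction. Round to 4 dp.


frac = (69.4 - 73.0) / (63.0 - 73.0) = 0.3600

0.3600


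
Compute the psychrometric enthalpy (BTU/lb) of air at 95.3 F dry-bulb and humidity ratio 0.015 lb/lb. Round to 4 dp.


h = 0.24*95.3 + 0.015*(1061+0.444*95.3) = 39.4217 BTU/lb

39.4217 BTU/lb


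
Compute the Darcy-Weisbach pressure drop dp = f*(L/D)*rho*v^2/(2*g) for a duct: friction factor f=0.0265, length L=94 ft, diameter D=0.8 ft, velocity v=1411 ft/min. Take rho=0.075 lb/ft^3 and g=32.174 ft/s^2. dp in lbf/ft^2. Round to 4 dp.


v_fps = 1411/60 = 23.5167 ft/s
dp = 0.0265*(94/0.8)*0.075*23.5167^2/(2*32.174) = 2.0071 lbf/ft^2

2.0071 lbf/ft^2


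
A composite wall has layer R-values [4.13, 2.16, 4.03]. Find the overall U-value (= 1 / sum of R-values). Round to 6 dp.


R_total = 4.13 + 2.16 + 4.03 = 10.32
U = 1/10.32 = 0.096899

0.096899


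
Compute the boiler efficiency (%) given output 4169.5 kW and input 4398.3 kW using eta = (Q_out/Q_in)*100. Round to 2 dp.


eta = (4169.5/4398.3)*100 = 94.80 %

94.80 %


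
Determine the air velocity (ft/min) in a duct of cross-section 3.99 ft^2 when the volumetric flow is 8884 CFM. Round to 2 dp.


V = 8884 / 3.99 = 2226.57 ft/min

2226.57 ft/min


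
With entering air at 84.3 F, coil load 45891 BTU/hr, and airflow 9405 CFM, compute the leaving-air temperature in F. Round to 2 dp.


dT = 45891/(1.08*9405) = 4.5180
T_leave = 84.3 - 4.5180 = 79.78 F

79.78 F


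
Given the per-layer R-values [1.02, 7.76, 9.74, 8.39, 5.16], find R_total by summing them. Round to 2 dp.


R_total = 1.02 + 7.76 + 9.74 + 8.39 + 5.16 = 32.07

32.07


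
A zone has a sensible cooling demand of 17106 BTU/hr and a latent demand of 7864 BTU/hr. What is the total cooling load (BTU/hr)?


Qt = 17106 + 7864 = 24970 BTU/hr

24970 BTU/hr


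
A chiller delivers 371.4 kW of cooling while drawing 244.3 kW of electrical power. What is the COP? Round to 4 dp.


COP = 371.4 / 244.3 = 1.5203

1.5203


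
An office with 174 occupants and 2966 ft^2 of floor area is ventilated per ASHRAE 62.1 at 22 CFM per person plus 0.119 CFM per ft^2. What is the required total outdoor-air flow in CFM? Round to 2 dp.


Total = 174*22 + 2966*0.119 = 4180.95 CFM

4180.95 CFM


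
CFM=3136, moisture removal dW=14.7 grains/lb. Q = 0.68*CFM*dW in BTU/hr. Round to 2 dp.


Q = 0.68 * 3136 * 14.7 = 31347.46 BTU/hr

31347.46 BTU/hr


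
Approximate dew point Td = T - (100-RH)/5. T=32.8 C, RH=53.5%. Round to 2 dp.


Td = 32.8 - (100-53.5)/5 = 23.50 C

23.50 C


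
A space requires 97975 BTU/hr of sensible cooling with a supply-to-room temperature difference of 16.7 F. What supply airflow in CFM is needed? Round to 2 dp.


CFM = 97975 / (1.08 * 16.7) = 5432.19

5432.19 CFM


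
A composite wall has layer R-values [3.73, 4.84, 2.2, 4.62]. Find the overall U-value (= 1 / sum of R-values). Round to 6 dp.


R_total = 3.73 + 4.84 + 2.2 + 4.62 = 15.39
U = 1/15.39 = 0.064977

0.064977


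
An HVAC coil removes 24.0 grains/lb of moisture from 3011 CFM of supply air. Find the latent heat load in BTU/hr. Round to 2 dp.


Q = 0.68 * 3011 * 24.0 = 49139.52 BTU/hr

49139.52 BTU/hr


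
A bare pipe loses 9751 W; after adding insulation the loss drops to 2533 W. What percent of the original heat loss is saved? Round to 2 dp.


Savings = ((9751-2533)/9751)*100 = 74.02 %

74.02 %


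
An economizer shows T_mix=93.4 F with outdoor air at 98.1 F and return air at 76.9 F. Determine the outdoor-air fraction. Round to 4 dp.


frac = (93.4 - 76.9) / (98.1 - 76.9) = 0.7783

0.7783


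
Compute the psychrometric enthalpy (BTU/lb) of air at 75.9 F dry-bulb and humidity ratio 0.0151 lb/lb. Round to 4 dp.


h = 0.24*75.9 + 0.0151*(1061+0.444*75.9) = 34.7460 BTU/lb

34.7460 BTU/lb


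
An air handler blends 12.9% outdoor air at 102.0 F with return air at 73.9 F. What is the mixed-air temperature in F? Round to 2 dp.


T_mix = 73.9 + (12.9/100)*(102.0-73.9) = 77.52 F

77.52 F


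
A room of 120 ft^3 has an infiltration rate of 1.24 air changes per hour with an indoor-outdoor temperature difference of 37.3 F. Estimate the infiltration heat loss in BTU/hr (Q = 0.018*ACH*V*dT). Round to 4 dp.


Q = 0.018 * 1.24 * 120 * 37.3 = 99.9043 BTU/hr

99.9043 BTU/hr


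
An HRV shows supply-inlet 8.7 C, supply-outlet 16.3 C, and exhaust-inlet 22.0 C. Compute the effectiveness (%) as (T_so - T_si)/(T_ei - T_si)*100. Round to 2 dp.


eff = (16.3-8.7)/(22.0-8.7)*100 = 57.14 %

57.14 %


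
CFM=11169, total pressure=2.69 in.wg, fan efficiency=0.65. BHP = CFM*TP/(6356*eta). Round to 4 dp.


BHP = 11169 * 2.69 / (6356 * 0.65) = 7.2723 hp

7.2723 hp


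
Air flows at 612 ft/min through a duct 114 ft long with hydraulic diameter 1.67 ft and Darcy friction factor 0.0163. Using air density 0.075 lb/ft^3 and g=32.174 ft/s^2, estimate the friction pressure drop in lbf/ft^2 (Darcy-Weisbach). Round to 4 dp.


v_fps = 612/60 = 10.2 ft/s
dp = 0.0163*(114/1.67)*0.075*10.2^2/(2*32.174) = 0.1349 lbf/ft^2

0.1349 lbf/ft^2


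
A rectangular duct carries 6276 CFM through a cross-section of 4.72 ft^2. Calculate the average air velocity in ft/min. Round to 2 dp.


V = 6276 / 4.72 = 1329.66 ft/min

1329.66 ft/min


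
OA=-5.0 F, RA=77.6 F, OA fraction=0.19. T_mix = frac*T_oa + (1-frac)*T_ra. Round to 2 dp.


T_mix = 0.19*(-5.0) + 0.81*77.6 = 61.91 F

61.91 F


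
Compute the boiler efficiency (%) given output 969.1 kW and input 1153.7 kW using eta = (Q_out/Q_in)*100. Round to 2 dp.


eta = (969.1/1153.7)*100 = 84.00 %

84.00 %


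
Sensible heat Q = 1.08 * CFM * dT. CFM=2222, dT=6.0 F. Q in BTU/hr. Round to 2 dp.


Q = 1.08 * 2222 * 6.0 = 14398.56 BTU/hr

14398.56 BTU/hr


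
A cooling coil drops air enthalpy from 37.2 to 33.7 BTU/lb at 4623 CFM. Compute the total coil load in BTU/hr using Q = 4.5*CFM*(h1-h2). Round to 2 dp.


Q = 4.5 * 4623 * (37.2 - 33.7) = 72812.25 BTU/hr

72812.25 BTU/hr


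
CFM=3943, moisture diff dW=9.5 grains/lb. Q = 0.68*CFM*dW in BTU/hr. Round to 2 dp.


Q = 0.68 * 3943 * 9.5 = 25471.78 BTU/hr

25471.78 BTU/hr


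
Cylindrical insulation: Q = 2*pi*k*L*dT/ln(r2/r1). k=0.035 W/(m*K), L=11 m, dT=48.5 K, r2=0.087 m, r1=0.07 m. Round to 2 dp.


Q = 2*pi*0.035*11*48.5/ln(0.087/0.07) = 539.63 W

539.63 W


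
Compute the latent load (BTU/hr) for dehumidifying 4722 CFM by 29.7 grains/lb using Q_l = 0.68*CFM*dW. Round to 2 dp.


Q = 0.68 * 4722 * 29.7 = 95365.51 BTU/hr

95365.51 BTU/hr


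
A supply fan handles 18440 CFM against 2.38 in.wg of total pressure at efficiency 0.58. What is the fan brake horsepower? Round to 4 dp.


BHP = 18440 * 2.38 / (6356 * 0.58) = 11.9049 hp

11.9049 hp


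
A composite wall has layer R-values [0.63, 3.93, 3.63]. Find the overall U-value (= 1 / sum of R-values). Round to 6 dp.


R_total = 0.63 + 3.93 + 3.63 = 8.19
U = 1/8.19 = 0.122100

0.122100


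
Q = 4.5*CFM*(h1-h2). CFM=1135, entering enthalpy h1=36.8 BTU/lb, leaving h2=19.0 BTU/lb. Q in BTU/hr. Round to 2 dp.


Q = 4.5 * 1135 * (36.8 - 19.0) = 90913.50 BTU/hr

90913.50 BTU/hr


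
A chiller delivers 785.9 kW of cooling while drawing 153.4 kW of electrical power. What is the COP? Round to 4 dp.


COP = 785.9 / 153.4 = 5.1232

5.1232


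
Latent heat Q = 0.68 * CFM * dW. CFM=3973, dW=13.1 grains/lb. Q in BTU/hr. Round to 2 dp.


Q = 0.68 * 3973 * 13.1 = 35391.48 BTU/hr

35391.48 BTU/hr


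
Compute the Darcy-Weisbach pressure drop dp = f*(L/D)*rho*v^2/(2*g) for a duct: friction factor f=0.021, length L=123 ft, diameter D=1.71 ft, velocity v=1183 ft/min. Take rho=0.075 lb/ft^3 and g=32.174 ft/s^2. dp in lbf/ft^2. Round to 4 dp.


v_fps = 1183/60 = 19.7167 ft/s
dp = 0.021*(123/1.71)*0.075*19.7167^2/(2*32.174) = 0.6844 lbf/ft^2

0.6844 lbf/ft^2


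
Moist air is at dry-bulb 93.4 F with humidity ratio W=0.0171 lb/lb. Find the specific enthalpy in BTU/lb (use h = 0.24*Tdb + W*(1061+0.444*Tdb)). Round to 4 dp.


h = 0.24*93.4 + 0.0171*(1061+0.444*93.4) = 41.2682 BTU/lb

41.2682 BTU/lb


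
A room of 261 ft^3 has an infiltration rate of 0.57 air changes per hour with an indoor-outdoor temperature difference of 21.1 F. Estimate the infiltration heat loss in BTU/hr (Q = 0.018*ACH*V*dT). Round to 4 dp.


Q = 0.018 * 0.57 * 261 * 21.1 = 56.5028 BTU/hr

56.5028 BTU/hr


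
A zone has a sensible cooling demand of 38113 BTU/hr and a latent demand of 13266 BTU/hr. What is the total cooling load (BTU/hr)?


Qt = 38113 + 13266 = 51379 BTU/hr

51379 BTU/hr


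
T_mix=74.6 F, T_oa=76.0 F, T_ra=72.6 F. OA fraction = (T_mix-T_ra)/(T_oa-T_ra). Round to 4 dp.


frac = (74.6 - 72.6) / (76.0 - 72.6) = 0.5882

0.5882


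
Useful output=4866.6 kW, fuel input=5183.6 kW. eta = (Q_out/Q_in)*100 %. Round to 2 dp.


eta = (4866.6/5183.6)*100 = 93.88 %

93.88 %


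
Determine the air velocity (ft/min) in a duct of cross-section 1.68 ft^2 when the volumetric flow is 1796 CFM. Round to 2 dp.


V = 1796 / 1.68 = 1069.05 ft/min

1069.05 ft/min


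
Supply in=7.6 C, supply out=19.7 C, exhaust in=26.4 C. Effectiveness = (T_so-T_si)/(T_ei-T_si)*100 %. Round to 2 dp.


eff = (19.7-7.6)/(26.4-7.6)*100 = 64.36 %

64.36 %


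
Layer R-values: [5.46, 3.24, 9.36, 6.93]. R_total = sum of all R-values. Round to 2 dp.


R_total = 5.46 + 3.24 + 9.36 + 6.93 = 24.99

24.99


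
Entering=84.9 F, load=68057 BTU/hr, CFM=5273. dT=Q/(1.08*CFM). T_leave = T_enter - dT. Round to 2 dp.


dT = 68057/(1.08*5273) = 11.9506
T_leave = 84.9 - 11.9506 = 72.95 F

72.95 F


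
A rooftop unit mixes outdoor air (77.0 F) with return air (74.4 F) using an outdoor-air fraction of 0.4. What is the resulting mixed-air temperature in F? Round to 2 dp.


T_mix = 0.4*77.0 + 0.6*74.4 = 75.44 F

75.44 F


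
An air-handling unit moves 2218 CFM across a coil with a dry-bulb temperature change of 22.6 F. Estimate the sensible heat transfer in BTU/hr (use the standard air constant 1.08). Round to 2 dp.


Q = 1.08 * 2218 * 22.6 = 54136.94 BTU/hr

54136.94 BTU/hr


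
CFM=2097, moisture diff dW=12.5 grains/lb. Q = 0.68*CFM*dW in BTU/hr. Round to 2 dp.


Q = 0.68 * 2097 * 12.5 = 17824.50 BTU/hr

17824.50 BTU/hr


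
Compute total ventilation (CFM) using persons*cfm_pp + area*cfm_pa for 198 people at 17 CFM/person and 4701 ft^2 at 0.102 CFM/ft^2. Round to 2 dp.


Total = 198*17 + 4701*0.102 = 3845.50 CFM

3845.50 CFM


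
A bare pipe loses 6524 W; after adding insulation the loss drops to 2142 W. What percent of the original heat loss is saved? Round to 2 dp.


Savings = ((6524-2142)/6524)*100 = 67.17 %

67.17 %


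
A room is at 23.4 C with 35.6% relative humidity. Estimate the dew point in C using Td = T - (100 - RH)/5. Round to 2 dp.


Td = 23.4 - (100-35.6)/5 = 10.52 C

10.52 C


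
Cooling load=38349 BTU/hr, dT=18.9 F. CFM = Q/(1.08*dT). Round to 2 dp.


CFM = 38349 / (1.08 * 18.9) = 1878.75

1878.75 CFM


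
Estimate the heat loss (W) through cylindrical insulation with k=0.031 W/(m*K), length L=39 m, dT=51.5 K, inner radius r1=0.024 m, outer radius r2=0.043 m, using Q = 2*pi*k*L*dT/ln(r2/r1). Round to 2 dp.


Q = 2*pi*0.031*39*51.5/ln(0.043/0.024) = 670.87 W

670.87 W


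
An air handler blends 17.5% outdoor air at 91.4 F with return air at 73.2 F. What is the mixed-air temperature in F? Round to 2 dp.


T_mix = 73.2 + (17.5/100)*(91.4-73.2) = 76.39 F

76.39 F


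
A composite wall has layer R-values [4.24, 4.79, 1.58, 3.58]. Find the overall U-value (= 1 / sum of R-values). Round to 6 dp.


R_total = 4.24 + 4.79 + 1.58 + 3.58 = 14.19
U = 1/14.19 = 0.070472

0.070472


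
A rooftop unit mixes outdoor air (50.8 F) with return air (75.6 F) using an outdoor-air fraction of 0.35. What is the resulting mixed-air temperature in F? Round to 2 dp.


T_mix = 0.35*50.8 + 0.65*75.6 = 66.92 F

66.92 F


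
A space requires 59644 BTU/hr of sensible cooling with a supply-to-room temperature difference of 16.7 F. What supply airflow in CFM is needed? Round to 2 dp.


CFM = 59644 / (1.08 * 16.7) = 3306.94

3306.94 CFM


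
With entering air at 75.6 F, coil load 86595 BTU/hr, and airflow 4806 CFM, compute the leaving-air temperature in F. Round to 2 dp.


dT = 86595/(1.08*4806) = 16.6834
T_leave = 75.6 - 16.6834 = 58.92 F

58.92 F


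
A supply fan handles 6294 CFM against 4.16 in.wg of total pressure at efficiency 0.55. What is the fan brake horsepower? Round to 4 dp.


BHP = 6294 * 4.16 / (6356 * 0.55) = 7.4899 hp

7.4899 hp


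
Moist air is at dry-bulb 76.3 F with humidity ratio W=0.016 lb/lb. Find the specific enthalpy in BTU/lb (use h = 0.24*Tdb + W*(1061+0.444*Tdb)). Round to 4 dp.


h = 0.24*76.3 + 0.016*(1061+0.444*76.3) = 35.8300 BTU/lb

35.8300 BTU/lb


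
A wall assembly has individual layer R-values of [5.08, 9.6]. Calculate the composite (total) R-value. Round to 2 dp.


R_total = 5.08 + 9.6 = 14.68

14.68


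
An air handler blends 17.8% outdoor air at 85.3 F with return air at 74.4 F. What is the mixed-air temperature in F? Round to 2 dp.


T_mix = 74.4 + (17.8/100)*(85.3-74.4) = 76.34 F

76.34 F


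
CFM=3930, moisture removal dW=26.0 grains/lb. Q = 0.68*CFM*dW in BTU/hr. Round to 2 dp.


Q = 0.68 * 3930 * 26.0 = 69482.40 BTU/hr

69482.40 BTU/hr


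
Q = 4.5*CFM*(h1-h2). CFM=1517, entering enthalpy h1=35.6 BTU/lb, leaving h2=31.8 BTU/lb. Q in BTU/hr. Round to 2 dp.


Q = 4.5 * 1517 * (35.6 - 31.8) = 25940.70 BTU/hr

25940.70 BTU/hr


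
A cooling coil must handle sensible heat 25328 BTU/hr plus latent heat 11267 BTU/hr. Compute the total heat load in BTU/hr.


Qt = 25328 + 11267 = 36595 BTU/hr

36595 BTU/hr


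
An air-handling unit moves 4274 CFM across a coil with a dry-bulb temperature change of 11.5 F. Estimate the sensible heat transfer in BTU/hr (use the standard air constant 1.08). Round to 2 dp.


Q = 1.08 * 4274 * 11.5 = 53083.08 BTU/hr

53083.08 BTU/hr


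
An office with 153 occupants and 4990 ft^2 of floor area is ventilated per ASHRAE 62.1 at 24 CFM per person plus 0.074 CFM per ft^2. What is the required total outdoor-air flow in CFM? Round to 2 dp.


Total = 153*24 + 4990*0.074 = 4041.26 CFM

4041.26 CFM


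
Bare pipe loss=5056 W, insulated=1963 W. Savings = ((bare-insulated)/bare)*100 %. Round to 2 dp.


Savings = ((5056-1963)/5056)*100 = 61.17 %

61.17 %


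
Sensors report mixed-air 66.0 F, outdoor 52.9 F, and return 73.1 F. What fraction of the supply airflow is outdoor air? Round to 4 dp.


frac = (66.0 - 73.1) / (52.9 - 73.1) = 0.3515

0.3515


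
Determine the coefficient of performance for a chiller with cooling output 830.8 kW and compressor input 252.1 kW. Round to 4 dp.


COP = 830.8 / 252.1 = 3.2955

3.2955


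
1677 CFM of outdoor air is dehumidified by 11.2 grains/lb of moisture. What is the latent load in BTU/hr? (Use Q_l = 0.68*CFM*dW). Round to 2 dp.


Q = 0.68 * 1677 * 11.2 = 12772.03 BTU/hr

12772.03 BTU/hr


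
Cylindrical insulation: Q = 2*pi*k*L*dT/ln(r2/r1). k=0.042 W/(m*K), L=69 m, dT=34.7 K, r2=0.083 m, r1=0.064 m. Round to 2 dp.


Q = 2*pi*0.042*69*34.7/ln(0.083/0.064) = 2430.55 W

2430.55 W


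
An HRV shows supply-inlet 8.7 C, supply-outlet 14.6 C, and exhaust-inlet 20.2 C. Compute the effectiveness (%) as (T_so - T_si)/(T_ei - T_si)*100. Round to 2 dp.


eff = (14.6-8.7)/(20.2-8.7)*100 = 51.30 %

51.30 %


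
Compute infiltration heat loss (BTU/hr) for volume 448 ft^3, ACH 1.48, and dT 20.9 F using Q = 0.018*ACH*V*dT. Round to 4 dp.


Q = 0.018 * 1.48 * 448 * 20.9 = 249.4356 BTU/hr

249.4356 BTU/hr


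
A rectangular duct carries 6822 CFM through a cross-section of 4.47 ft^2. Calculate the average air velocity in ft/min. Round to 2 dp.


V = 6822 / 4.47 = 1526.17 ft/min

1526.17 ft/min


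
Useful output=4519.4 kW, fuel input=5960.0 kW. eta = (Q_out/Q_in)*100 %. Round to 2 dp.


eta = (4519.4/5960.0)*100 = 75.83 %

75.83 %


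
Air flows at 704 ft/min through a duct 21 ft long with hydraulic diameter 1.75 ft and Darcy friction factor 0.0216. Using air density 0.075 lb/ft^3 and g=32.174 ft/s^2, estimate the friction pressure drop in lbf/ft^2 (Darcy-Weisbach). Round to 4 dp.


v_fps = 704/60 = 11.7333 ft/s
dp = 0.0216*(21/1.75)*0.075*11.7333^2/(2*32.174) = 0.0416 lbf/ft^2

0.0416 lbf/ft^2


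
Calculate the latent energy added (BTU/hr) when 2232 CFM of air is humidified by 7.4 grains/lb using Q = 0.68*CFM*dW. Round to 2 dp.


Q = 0.68 * 2232 * 7.4 = 11231.42 BTU/hr

11231.42 BTU/hr


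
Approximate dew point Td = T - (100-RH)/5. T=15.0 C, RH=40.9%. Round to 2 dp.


Td = 15.0 - (100-40.9)/5 = 3.18 C

3.18 C


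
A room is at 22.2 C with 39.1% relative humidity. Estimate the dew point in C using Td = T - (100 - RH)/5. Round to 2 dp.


Td = 22.2 - (100-39.1)/5 = 10.02 C

10.02 C


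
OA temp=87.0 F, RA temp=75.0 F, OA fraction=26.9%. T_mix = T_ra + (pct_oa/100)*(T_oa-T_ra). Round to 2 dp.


T_mix = 75.0 + (26.9/100)*(87.0-75.0) = 78.23 F

78.23 F


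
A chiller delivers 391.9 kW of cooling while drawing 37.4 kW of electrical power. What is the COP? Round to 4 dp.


COP = 391.9 / 37.4 = 10.4786

10.4786


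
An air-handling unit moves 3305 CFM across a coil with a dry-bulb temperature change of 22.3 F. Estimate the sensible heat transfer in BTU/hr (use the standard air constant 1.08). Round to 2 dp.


Q = 1.08 * 3305 * 22.3 = 79597.62 BTU/hr

79597.62 BTU/hr


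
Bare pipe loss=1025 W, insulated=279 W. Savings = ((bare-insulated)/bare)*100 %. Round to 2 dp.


Savings = ((1025-279)/1025)*100 = 72.78 %

72.78 %


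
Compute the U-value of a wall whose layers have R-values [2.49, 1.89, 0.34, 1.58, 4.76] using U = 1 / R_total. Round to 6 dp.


R_total = 2.49 + 1.89 + 0.34 + 1.58 + 4.76 = 11.06
U = 1/11.06 = 0.090416

0.090416


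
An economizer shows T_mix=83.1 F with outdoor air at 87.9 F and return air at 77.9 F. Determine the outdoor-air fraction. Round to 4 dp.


frac = (83.1 - 77.9) / (87.9 - 77.9) = 0.5200

0.5200


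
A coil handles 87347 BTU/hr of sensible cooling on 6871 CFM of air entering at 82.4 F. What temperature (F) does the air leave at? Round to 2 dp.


dT = 87347/(1.08*6871) = 11.7708
T_leave = 82.4 - 11.7708 = 70.63 F

70.63 F


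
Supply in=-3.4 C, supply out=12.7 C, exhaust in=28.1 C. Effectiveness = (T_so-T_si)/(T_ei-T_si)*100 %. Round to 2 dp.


eff = (12.7-(-3.4))/(28.1-(-3.4))*100 = 51.11 %

51.11 %


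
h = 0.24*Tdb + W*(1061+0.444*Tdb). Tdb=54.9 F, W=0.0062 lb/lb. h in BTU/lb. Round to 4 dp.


h = 0.24*54.9 + 0.0062*(1061+0.444*54.9) = 19.9053 BTU/lb

19.9053 BTU/lb


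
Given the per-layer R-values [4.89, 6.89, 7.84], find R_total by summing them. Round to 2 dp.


R_total = 4.89 + 6.89 + 7.84 = 19.62

19.62
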